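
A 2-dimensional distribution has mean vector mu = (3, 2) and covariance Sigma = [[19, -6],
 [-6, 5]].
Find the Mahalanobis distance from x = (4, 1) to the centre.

Step 1 — centre the observation: (x - mu) = (1, -1).

Step 2 — invert Sigma. det(Sigma) = 19·5 - (-6)² = 59.
  Sigma^{-1} = (1/det) · [[d, -b], [-b, a]] = [[0.0847, 0.1017],
 [0.1017, 0.322]].

Step 3 — form the quadratic (x - mu)^T · Sigma^{-1} · (x - mu):
  Sigma^{-1} · (x - mu) = (-0.0169, -0.2203).
  (x - mu)^T · [Sigma^{-1} · (x - mu)] = (1)·(-0.0169) + (-1)·(-0.2203) = 0.2034.

Step 4 — take square root: d = √(0.2034) ≈ 0.451.

d(x, mu) = √(0.2034) ≈ 0.451


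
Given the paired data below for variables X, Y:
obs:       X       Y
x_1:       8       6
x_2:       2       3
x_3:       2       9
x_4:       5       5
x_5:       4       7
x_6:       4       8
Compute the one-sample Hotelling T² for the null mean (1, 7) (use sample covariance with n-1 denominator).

Step 1 — sample mean vector:
  mean(X) = (8 + 2 + 2 + 5 + 4 + 4) / 6 = 25/6 = 4.1667
  mean(Y) = (6 + 3 + 9 + 5 + 7 + 8) / 6 = 38/6 = 6.3333
  x̄ = (4.1667, 6.3333),  deviation x̄ - mu_0 = (4.1667, 6.3333) - (1, 7) = (3.1667, -0.6667).

Step 2 — sample covariance matrix, S[i,j] = (1/(n-1)) · Σ_k (x_{k,i} - mean_i) · (x_{k,j} - mean_j), divisor n-1 = 5:
  S[X,X] = ((3.8333)·(3.8333) + (-2.1667)·(-2.1667) + (-2.1667)·(-2.1667) + (0.8333)·(0.8333) + (-0.1667)·(-0.1667) + (-0.1667)·(-0.1667)) / 5 = 24.8333/5 = 4.9667
  S[X,Y] = ((3.8333)·(-0.3333) + (-2.1667)·(-3.3333) + (-2.1667)·(2.6667) + (0.8333)·(-1.3333) + (-0.1667)·(0.6667) + (-0.1667)·(1.6667)) / 5 = -1.3333/5 = -0.2667
  S[Y,Y] = ((-0.3333)·(-0.3333) + (-3.3333)·(-3.3333) + (2.6667)·(2.6667) + (-1.3333)·(-1.3333) + (0.6667)·(0.6667) + (1.6667)·(1.6667)) / 5 = 23.3333/5 = 4.6667
  S = [[4.9667, -0.2667],
 [-0.2667, 4.6667]].

Step 3 — invert S. det(S) = 4.9667·4.6667 - (-0.2667)² = 23.1067.
  S^{-1} = (1/det) · [[d, -b], [-b, a]] = [[0.202, 0.0115],
 [0.0115, 0.2149]].

Step 4 — quadratic form (x̄ - mu_0)^T · S^{-1} · (x̄ - mu_0):
  S^{-1} · (x̄ - mu_0) = (0.6319, -0.1068),
  (x̄ - mu_0)^T · [...] = (3.1667)·(0.6319) + (-0.6667)·(-0.1068) = 2.072.

Step 5 — scale by n: T² = 6 · 2.072 = 12.4322.

T² ≈ 12.4322


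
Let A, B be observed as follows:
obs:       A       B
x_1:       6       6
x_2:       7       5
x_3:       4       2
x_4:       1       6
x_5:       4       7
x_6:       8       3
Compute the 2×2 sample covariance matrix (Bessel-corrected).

Step 1 — column means:
  mean(A) = (6 + 7 + 4 + 1 + 4 + 8) / 6 = 30/6 = 5
  mean(B) = (6 + 5 + 2 + 6 + 7 + 3) / 6 = 29/6 = 4.8333

Step 2 — sample covariance S[i,j] = (1/(n-1)) · Σ_k (x_{k,i} - mean_i) · (x_{k,j} - mean_j), with n-1 = 5.
  S[A,A] = ((1)·(1) + (2)·(2) + (-1)·(-1) + (-4)·(-4) + (-1)·(-1) + (3)·(3)) / 5 = 32/5 = 6.4
  S[A,B] = ((1)·(1.1667) + (2)·(0.1667) + (-1)·(-2.8333) + (-4)·(1.1667) + (-1)·(2.1667) + (3)·(-1.8333)) / 5 = -8/5 = -1.6
  S[B,B] = ((1.1667)·(1.1667) + (0.1667)·(0.1667) + (-2.8333)·(-2.8333) + (1.1667)·(1.1667) + (2.1667)·(2.1667) + (-1.8333)·(-1.8333)) / 5 = 18.8333/5 = 3.7667

S is symmetric (S[j,i] = S[i,j]). Assembling:

S = [[6.4, -1.6],
 [-1.6, 3.7667]]


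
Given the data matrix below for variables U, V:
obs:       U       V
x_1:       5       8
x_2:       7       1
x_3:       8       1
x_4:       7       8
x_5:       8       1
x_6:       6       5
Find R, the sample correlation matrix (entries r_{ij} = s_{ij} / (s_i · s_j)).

Step 1 — column means:
  mean(U) = (5 + 7 + 8 + 7 + 8 + 6) / 6 = 41/6 = 6.8333
  mean(V) = (8 + 1 + 1 + 8 + 1 + 5) / 6 = 24/6 = 4

Step 2 — sample variances and covariances s[i,j] = (1/(n-1)) · Σ_k (x_{k,i} - mean_i) · (x_{k,j} - mean_j), with n-1 = 5:
  s[U,U] = ((-1.8333)·(-1.8333) + (0.1667)·(0.1667) + (1.1667)·(1.1667) + (0.1667)·(0.1667) + (1.1667)·(1.1667) + (-0.8333)·(-0.8333)) / 5 = 6.8333/5 = 1.3667
  s[U,V] = ((-1.8333)·(4) + (0.1667)·(-3) + (1.1667)·(-3) + (0.1667)·(4) + (1.1667)·(-3) + (-0.8333)·(1)) / 5 = -15/5 = -3
  s[V,V] = ((4)·(4) + (-3)·(-3) + (-3)·(-3) + (4)·(4) + (-3)·(-3) + (1)·(1)) / 5 = 60/5 = 12
  Sample standard deviations s_i = √(s[i,i]):
  s(U) = √(1.3667) = 1.169
  s(V) = √(12) = 3.4641

Step 3 — r_{ij} = s_{ij} / (s_i · s_j):
  r[U,U] = 1 (diagonal).
  r[U,V] = -3 / (1.169 · 3.4641) = -3 / 4.0497 = -0.7408
  r[V,V] = 1 (diagonal).

R is symmetric with unit diagonal. Assembling:

R = [[1, -0.7408],
 [-0.7408, 1]]


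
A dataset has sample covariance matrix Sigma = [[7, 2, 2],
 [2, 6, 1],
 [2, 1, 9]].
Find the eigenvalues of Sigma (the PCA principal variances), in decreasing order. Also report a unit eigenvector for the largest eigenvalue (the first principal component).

Step 1 — characteristic polynomial p(λ) = det(λI - Sigma) = λ³ - tr·λ² + c_1·λ - det, where tr = trace, c_1 = sum of the principal 2×2 minors, det = det(Sigma):
  tr = 7 + 6 + 9 = 22,
  c_1 = (7·6 - (2)²) + (7·9 - (2)²) + (6·9 - (1)²) = 38 + 59 + 53 = 150,
  det = 7·(6·9 - (1)²) - (2)·((2)·9 - (1)·(2)) + (2)·((2)·(1) - 6·(2)) = 7·(53) - (2)·(16) + (2)·(-10) = 319.
  So p(λ) = λ³ - 22λ² + 150λ - 319.
Step 2 — look for an integer root (rational root theorem: any rational root is an integer divisor of 319). Testing λ = 11:
  p(11) = 1331 - 2662 + 1650 - 319 = 0  ✓
  Dividing out (λ - 11): p(λ) = (λ - 11)(λ² - 11λ + 29).
Step 3 — remaining eigenvalues from the quadratic λ² - 11λ + 29 = 0:
  Δ = 11² - 4·29 = 121 - 116 = 5,  λ = (11 ± √5)/2 = (11 ± 2.2361)/2 ≈ 6.618 or 4.382.
  Sorted: λ_1 = 11,  λ_2 = 6.618,  λ_3 = 4.382  (check: sum = 22 = tr ✓).

Step 4 — unit eigenvector for λ_1 = 11: v spans the null space of (Sigma - λ_1 I), whose rows are
  r_1 = (-4, 2, 2),  r_2 = (2, -5, 1),  r_3 = (2, 1, -2).
  v is orthogonal to every row, so take v ∝ r_1 × r_2 = ((2)·(1) - (2)·(-5), (2)·(2) - (-4)·(1), (-4)·(-5) - (2)·(2)) = (12, 8, 16).
  Rescale (divide by 4): u = (3, 2, 4).
  ||u|| = √((3)² + (2)² + (4)²) = √(29) ≈ 5.3852,  v_1 = u/||u|| ≈ (0.5571, 0.3714, 0.7428) (||v_1|| = 1).

λ_1 = 11,  λ_2 = 6.618,  λ_3 = 4.382;  v_1 ≈ (0.5571, 0.3714, 0.7428)


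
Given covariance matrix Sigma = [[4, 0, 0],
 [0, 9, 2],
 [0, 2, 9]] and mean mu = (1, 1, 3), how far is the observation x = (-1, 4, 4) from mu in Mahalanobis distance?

Step 1 — centre the observation: (x - mu) = (-2, 3, 1).

Step 2 — invert Sigma (cofactor / det for 3×3, or solve directly):
  Sigma^{-1} = [[0.25, 0, 0],
 [0, 0.1169, -0.026],
 [0, -0.026, 0.1169]].

Step 3 — form the quadratic (x - mu)^T · Sigma^{-1} · (x - mu):
  Sigma^{-1} · (x - mu) = (-0.5, 0.3247, 0.039).
  (x - mu)^T · [Sigma^{-1} · (x - mu)] = (-2)·(-0.5) + (3)·(0.3247) + (1)·(0.039) = 2.013.

Step 4 — take square root: d = √(2.013) ≈ 1.4188.

d(x, mu) = √(2.013) ≈ 1.4188


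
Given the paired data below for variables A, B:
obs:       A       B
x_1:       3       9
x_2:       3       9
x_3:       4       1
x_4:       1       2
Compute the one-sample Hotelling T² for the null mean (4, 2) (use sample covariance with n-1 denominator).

Step 1 — sample mean vector:
  mean(A) = (3 + 3 + 4 + 1) / 4 = 11/4 = 2.75
  mean(B) = (9 + 9 + 1 + 2) / 4 = 21/4 = 5.25
  x̄ = (2.75, 5.25),  deviation x̄ - mu_0 = (2.75, 5.25) - (4, 2) = (-1.25, 3.25).

Step 2 — sample covariance matrix, S[i,j] = (1/(n-1)) · Σ_k (x_{k,i} - mean_i) · (x_{k,j} - mean_j), divisor n-1 = 3:
  S[A,A] = ((0.25)·(0.25) + (0.25)·(0.25) + (1.25)·(1.25) + (-1.75)·(-1.75)) / 3 = 4.75/3 = 1.5833
  S[A,B] = ((0.25)·(3.75) + (0.25)·(3.75) + (1.25)·(-4.25) + (-1.75)·(-3.25)) / 3 = 2.25/3 = 0.75
  S[B,B] = ((3.75)·(3.75) + (3.75)·(3.75) + (-4.25)·(-4.25) + (-3.25)·(-3.25)) / 3 = 56.75/3 = 18.9167
  S = [[1.5833, 0.75],
 [0.75, 18.9167]].

Step 3 — invert S. det(S) = 1.5833·18.9167 - (0.75)² = 29.3889.
  S^{-1} = (1/det) · [[d, -b], [-b, a]] = [[0.6437, -0.0255],
 [-0.0255, 0.0539]].

Step 4 — quadratic form (x̄ - mu_0)^T · S^{-1} · (x̄ - mu_0):
  S^{-1} · (x̄ - mu_0) = (-0.8875, 0.207),
  (x̄ - mu_0)^T · [...] = (-1.25)·(-0.8875) + (3.25)·(0.207) = 1.7821.

Step 5 — scale by n: T² = 4 · 1.7821 = 7.1285.

T² ≈ 7.1285


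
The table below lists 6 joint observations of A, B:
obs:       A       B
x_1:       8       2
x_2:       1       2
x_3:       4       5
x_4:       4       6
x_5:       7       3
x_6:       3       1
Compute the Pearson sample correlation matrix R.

Step 1 — column means:
  mean(A) = (8 + 1 + 4 + 4 + 7 + 3) / 6 = 27/6 = 4.5
  mean(B) = (2 + 2 + 5 + 6 + 3 + 1) / 6 = 19/6 = 3.1667

Step 2 — sample variances and covariances s[i,j] = (1/(n-1)) · Σ_k (x_{k,i} - mean_i) · (x_{k,j} - mean_j), with n-1 = 5:
  s[A,A] = ((3.5)·(3.5) + (-3.5)·(-3.5) + (-0.5)·(-0.5) + (-0.5)·(-0.5) + (2.5)·(2.5) + (-1.5)·(-1.5)) / 5 = 33.5/5 = 6.7
  s[A,B] = ((3.5)·(-1.1667) + (-3.5)·(-1.1667) + (-0.5)·(1.8333) + (-0.5)·(2.8333) + (2.5)·(-0.1667) + (-1.5)·(-2.1667)) / 5 = 0.5/5 = 0.1
  s[B,B] = ((-1.1667)·(-1.1667) + (-1.1667)·(-1.1667) + (1.8333)·(1.8333) + (2.8333)·(2.8333) + (-0.1667)·(-0.1667) + (-2.1667)·(-2.1667)) / 5 = 18.8333/5 = 3.7667
  Sample standard deviations s_i = √(s[i,i]):
  s(A) = √(6.7) = 2.5884
  s(B) = √(3.7667) = 1.9408

Step 3 — r_{ij} = s_{ij} / (s_i · s_j):
  r[A,A] = 1 (diagonal).
  r[A,B] = 0.1 / (2.5884 · 1.9408) = 0.1 / 5.0236 = 0.0199
  r[B,B] = 1 (diagonal).

R is symmetric with unit diagonal. Assembling:

R = [[1, 0.0199],
 [0.0199, 1]]


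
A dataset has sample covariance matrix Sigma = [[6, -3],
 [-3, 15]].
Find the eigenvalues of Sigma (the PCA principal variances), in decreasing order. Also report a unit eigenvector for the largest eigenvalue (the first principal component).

Step 1 — characteristic polynomial of 2×2 Sigma:
  det(Sigma - λI) = λ² - trace · λ + det = 0.
  trace = 6 + 15 = 21, det = 6·15 - (-3)² = 81.
Step 2 — discriminant:
  Δ = trace² - 4·det = 441 - 324 = 117.
Step 3 — eigenvalues:
  λ = (trace ± √Δ)/2 = (21 ± 10.8167)/2,
  λ_1 = 15.9083,  λ_2 = 5.0917.

Step 4 — unit eigenvector for λ_1: solve (Sigma - λ_1 I)v = 0. First row:
  (6 - 15.9083)·v_x + (-3)·v_y = 0, i.e. (-9.9083)·v_x + (-3)·v_y = 0,
  so v ∝ (b, λ_1 - a) = (-3, 9.9083); multiply by -1 so the first entry is positive: u = (3, -9.9083).
  ||u|| = √((3)² + (-9.9083)²) = √(107.1749) ≈ 10.3525,
  v_1 = u/||u|| ≈ (0.2898, -0.9571) (||v_1|| = 1).

λ_1 = 15.9083,  λ_2 = 5.0917;  v_1 ≈ (0.2898, -0.9571)


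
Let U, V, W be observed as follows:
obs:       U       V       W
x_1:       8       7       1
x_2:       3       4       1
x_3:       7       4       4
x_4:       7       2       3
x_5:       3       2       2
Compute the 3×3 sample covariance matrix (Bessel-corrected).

Step 1 — column means:
  mean(U) = (8 + 3 + 7 + 7 + 3) / 5 = 28/5 = 5.6
  mean(V) = (7 + 4 + 4 + 2 + 2) / 5 = 19/5 = 3.8
  mean(W) = (1 + 1 + 4 + 3 + 2) / 5 = 11/5 = 2.2

Step 2 — sample covariance S[i,j] = (1/(n-1)) · Σ_k (x_{k,i} - mean_i) · (x_{k,j} - mean_j), with n-1 = 4.
  S[U,U] = ((2.4)·(2.4) + (-2.6)·(-2.6) + (1.4)·(1.4) + (1.4)·(1.4) + (-2.6)·(-2.6)) / 4 = 23.2/4 = 5.8
  S[U,V] = ((2.4)·(3.2) + (-2.6)·(0.2) + (1.4)·(0.2) + (1.4)·(-1.8) + (-2.6)·(-1.8)) / 4 = 9.6/4 = 2.4
  S[U,W] = ((2.4)·(-1.2) + (-2.6)·(-1.2) + (1.4)·(1.8) + (1.4)·(0.8) + (-2.6)·(-0.2)) / 4 = 4.4/4 = 1.1
  S[V,V] = ((3.2)·(3.2) + (0.2)·(0.2) + (0.2)·(0.2) + (-1.8)·(-1.8) + (-1.8)·(-1.8)) / 4 = 16.8/4 = 4.2
  S[V,W] = ((3.2)·(-1.2) + (0.2)·(-1.2) + (0.2)·(1.8) + (-1.8)·(0.8) + (-1.8)·(-0.2)) / 4 = -4.8/4 = -1.2
  S[W,W] = ((-1.2)·(-1.2) + (-1.2)·(-1.2) + (1.8)·(1.8) + (0.8)·(0.8) + (-0.2)·(-0.2)) / 4 = 6.8/4 = 1.7

S is symmetric (S[j,i] = S[i,j]). Assembling:

S = [[5.8, 2.4, 1.1],
 [2.4, 4.2, -1.2],
 [1.1, -1.2, 1.7]]


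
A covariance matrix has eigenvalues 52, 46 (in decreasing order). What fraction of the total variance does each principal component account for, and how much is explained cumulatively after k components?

Step 1 — total variance = trace(Sigma) = Σ λ_i = 52 + 46 = 98.

Step 2 — fraction explained by component i = λ_i / Σ λ:
  PC1: 52/98 = 0.5306
  PC2: 46/98 = 0.4694

Step 3 — cumulative fraction after k components = (λ_1 + ... + λ_k) / Σ λ:
  k = 1: 52/98 = 0.5306
  k = 2: (52 + 46)/98 = 98/98 = 1

Summary (fraction, with percent):

explained: PC1 0.5306 (53.06%), PC2 0.4694 (46.94%);  cumulative: 0.5306, 1


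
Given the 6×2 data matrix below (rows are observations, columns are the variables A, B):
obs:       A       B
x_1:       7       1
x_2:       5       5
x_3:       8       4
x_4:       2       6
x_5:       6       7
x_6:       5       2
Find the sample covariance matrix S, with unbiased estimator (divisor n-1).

Step 1 — column means:
  mean(A) = (7 + 5 + 8 + 2 + 6 + 5) / 6 = 33/6 = 5.5
  mean(B) = (1 + 5 + 4 + 6 + 7 + 2) / 6 = 25/6 = 4.1667

Step 2 — sample covariance S[i,j] = (1/(n-1)) · Σ_k (x_{k,i} - mean_i) · (x_{k,j} - mean_j), with n-1 = 5.
  S[A,A] = ((1.5)·(1.5) + (-0.5)·(-0.5) + (2.5)·(2.5) + (-3.5)·(-3.5) + (0.5)·(0.5) + (-0.5)·(-0.5)) / 5 = 21.5/5 = 4.3
  S[A,B] = ((1.5)·(-3.1667) + (-0.5)·(0.8333) + (2.5)·(-0.1667) + (-3.5)·(1.8333) + (0.5)·(2.8333) + (-0.5)·(-2.1667)) / 5 = -9.5/5 = -1.9
  S[B,B] = ((-3.1667)·(-3.1667) + (0.8333)·(0.8333) + (-0.1667)·(-0.1667) + (1.8333)·(1.8333) + (2.8333)·(2.8333) + (-2.1667)·(-2.1667)) / 5 = 26.8333/5 = 5.3667

S is symmetric (S[j,i] = S[i,j]). Assembling:

S = [[4.3, -1.9],
 [-1.9, 5.3667]]


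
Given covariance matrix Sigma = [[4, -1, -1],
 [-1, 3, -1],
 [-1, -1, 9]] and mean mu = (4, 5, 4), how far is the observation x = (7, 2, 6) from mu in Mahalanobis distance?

Step 1 — centre the observation: (x - mu) = (3, -3, 2).

Step 2 — invert Sigma (cofactor / det for 3×3, or solve directly):
  Sigma^{-1} = [[0.2889, 0.1111, 0.0444],
 [0.1111, 0.3889, 0.0556],
 [0.0444, 0.0556, 0.1222]].

Step 3 — form the quadratic (x - mu)^T · Sigma^{-1} · (x - mu):
  Sigma^{-1} · (x - mu) = (0.6222, -0.7222, 0.2111).
  (x - mu)^T · [Sigma^{-1} · (x - mu)] = (3)·(0.6222) + (-3)·(-0.7222) + (2)·(0.2111) = 4.4556.

Step 4 — take square root: d = √(4.4556) ≈ 2.1108.

d(x, mu) = √(4.4556) ≈ 2.1108


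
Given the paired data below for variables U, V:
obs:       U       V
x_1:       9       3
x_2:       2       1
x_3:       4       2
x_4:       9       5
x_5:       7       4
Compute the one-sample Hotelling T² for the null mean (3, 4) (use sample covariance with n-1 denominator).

Step 1 — sample mean vector:
  mean(U) = (9 + 2 + 4 + 9 + 7) / 5 = 31/5 = 6.2
  mean(V) = (3 + 1 + 2 + 5 + 4) / 5 = 15/5 = 3
  x̄ = (6.2, 3),  deviation x̄ - mu_0 = (6.2, 3) - (3, 4) = (3.2, -1).

Step 2 — sample covariance matrix, S[i,j] = (1/(n-1)) · Σ_k (x_{k,i} - mean_i) · (x_{k,j} - mean_j), divisor n-1 = 4:
  S[U,U] = ((2.8)·(2.8) + (-4.2)·(-4.2) + (-2.2)·(-2.2) + (2.8)·(2.8) + (0.8)·(0.8)) / 4 = 38.8/4 = 9.7
  S[U,V] = ((2.8)·(0) + (-4.2)·(-2) + (-2.2)·(-1) + (2.8)·(2) + (0.8)·(1)) / 4 = 17/4 = 4.25
  S[V,V] = ((0)·(0) + (-2)·(-2) + (-1)·(-1) + (2)·(2) + (1)·(1)) / 4 = 10/4 = 2.5
  S = [[9.7, 4.25],
 [4.25, 2.5]].

Step 3 — invert S. det(S) = 9.7·2.5 - (4.25)² = 6.1875.
  S^{-1} = (1/det) · [[d, -b], [-b, a]] = [[0.404, -0.6869],
 [-0.6869, 1.5677]].

Step 4 — quadratic form (x̄ - mu_0)^T · S^{-1} · (x̄ - mu_0):
  S^{-1} · (x̄ - mu_0) = (1.9798, -3.7657),
  (x̄ - mu_0)^T · [...] = (3.2)·(1.9798) + (-1)·(-3.7657) = 10.101.

Step 5 — scale by n: T² = 5 · 10.101 = 50.5051.

T² ≈ 50.5051


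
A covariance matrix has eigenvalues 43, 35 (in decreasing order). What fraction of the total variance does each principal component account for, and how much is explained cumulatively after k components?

Step 1 — total variance = trace(Sigma) = Σ λ_i = 43 + 35 = 78.

Step 2 — fraction explained by component i = λ_i / Σ λ:
  PC1: 43/78 = 0.5513
  PC2: 35/78 = 0.4487

Step 3 — cumulative fraction after k components = (λ_1 + ... + λ_k) / Σ λ:
  k = 1: 43/78 = 0.5513
  k = 2: (43 + 35)/78 = 78/78 = 1

Summary (fraction, with percent):

explained: PC1 0.5513 (55.13%), PC2 0.4487 (44.87%);  cumulative: 0.5513, 1


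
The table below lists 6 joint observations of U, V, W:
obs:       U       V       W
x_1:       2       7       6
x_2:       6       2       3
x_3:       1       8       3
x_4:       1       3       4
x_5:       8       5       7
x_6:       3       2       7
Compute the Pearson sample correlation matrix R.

Step 1 — column means:
  mean(U) = (2 + 6 + 1 + 1 + 8 + 3) / 6 = 21/6 = 3.5
  mean(V) = (7 + 2 + 8 + 3 + 5 + 2) / 6 = 27/6 = 4.5
  mean(W) = (6 + 3 + 3 + 4 + 7 + 7) / 6 = 30/6 = 5

Step 2 — sample variances and covariances s[i,j] = (1/(n-1)) · Σ_k (x_{k,i} - mean_i) · (x_{k,j} - mean_j), with n-1 = 5:
  s[U,U] = ((-1.5)·(-1.5) + (2.5)·(2.5) + (-2.5)·(-2.5) + (-2.5)·(-2.5) + (4.5)·(4.5) + (-0.5)·(-0.5)) / 5 = 41.5/5 = 8.3
  s[U,V] = ((-1.5)·(2.5) + (2.5)·(-2.5) + (-2.5)·(3.5) + (-2.5)·(-1.5) + (4.5)·(0.5) + (-0.5)·(-2.5)) / 5 = -11.5/5 = -2.3
  s[U,W] = ((-1.5)·(1) + (2.5)·(-2) + (-2.5)·(-2) + (-2.5)·(-1) + (4.5)·(2) + (-0.5)·(2)) / 5 = 9/5 = 1.8
  s[V,V] = ((2.5)·(2.5) + (-2.5)·(-2.5) + (3.5)·(3.5) + (-1.5)·(-1.5) + (0.5)·(0.5) + (-2.5)·(-2.5)) / 5 = 33.5/5 = 6.7
  s[V,W] = ((2.5)·(1) + (-2.5)·(-2) + (3.5)·(-2) + (-1.5)·(-1) + (0.5)·(2) + (-2.5)·(2)) / 5 = -2/5 = -0.4
  s[W,W] = ((1)·(1) + (-2)·(-2) + (-2)·(-2) + (-1)·(-1) + (2)·(2) + (2)·(2)) / 5 = 18/5 = 3.6
  Sample standard deviations s_i = √(s[i,i]):
  s(U) = √(8.3) = 2.881
  s(V) = √(6.7) = 2.5884
  s(W) = √(3.6) = 1.8974

Step 3 — r_{ij} = s_{ij} / (s_i · s_j):
  r[U,U] = 1 (diagonal).
  r[U,V] = -2.3 / (2.881 · 2.5884) = -2.3 / 7.4572 = -0.3084
  r[U,W] = 1.8 / (2.881 · 1.8974) = 1.8 / 5.4663 = 0.3293
  r[V,V] = 1 (diagonal).
  r[V,W] = -0.4 / (2.5884 · 1.8974) = -0.4 / 4.9112 = -0.0814
  r[W,W] = 1 (diagonal).

R is symmetric with unit diagonal. Assembling:

R = [[1, -0.3084, 0.3293],
 [-0.3084, 1, -0.0814],
 [0.3293, -0.0814, 1]]


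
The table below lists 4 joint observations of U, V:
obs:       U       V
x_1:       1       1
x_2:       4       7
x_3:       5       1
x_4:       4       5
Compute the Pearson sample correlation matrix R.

Step 1 — column means:
  mean(U) = (1 + 4 + 5 + 4) / 4 = 14/4 = 3.5
  mean(V) = (1 + 7 + 1 + 5) / 4 = 14/4 = 3.5

Step 2 — sample variances and covariances s[i,j] = (1/(n-1)) · Σ_k (x_{k,i} - mean_i) · (x_{k,j} - mean_j), with n-1 = 3:
  s[U,U] = ((-2.5)·(-2.5) + (0.5)·(0.5) + (1.5)·(1.5) + (0.5)·(0.5)) / 3 = 9/3 = 3
  s[U,V] = ((-2.5)·(-2.5) + (0.5)·(3.5) + (1.5)·(-2.5) + (0.5)·(1.5)) / 3 = 5/3 = 1.6667
  s[V,V] = ((-2.5)·(-2.5) + (3.5)·(3.5) + (-2.5)·(-2.5) + (1.5)·(1.5)) / 3 = 27/3 = 9
  Sample standard deviations s_i = √(s[i,i]):
  s(U) = √(3) = 1.7321
  s(V) = √(9) = 3

Step 3 — r_{ij} = s_{ij} / (s_i · s_j):
  r[U,U] = 1 (diagonal).
  r[U,V] = 1.6667 / (1.7321 · 3) = 1.6667 / 5.1962 = 0.3208
  r[V,V] = 1 (diagonal).

R is symmetric with unit diagonal. Assembling:

R = [[1, 0.3208],
 [0.3208, 1]]


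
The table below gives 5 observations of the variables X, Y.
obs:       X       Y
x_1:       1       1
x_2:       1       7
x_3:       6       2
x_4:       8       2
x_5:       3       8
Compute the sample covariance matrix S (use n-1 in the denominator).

Step 1 — column means:
  mean(X) = (1 + 1 + 6 + 8 + 3) / 5 = 19/5 = 3.8
  mean(Y) = (1 + 7 + 2 + 2 + 8) / 5 = 20/5 = 4

Step 2 — sample covariance S[i,j] = (1/(n-1)) · Σ_k (x_{k,i} - mean_i) · (x_{k,j} - mean_j), with n-1 = 4.
  S[X,X] = ((-2.8)·(-2.8) + (-2.8)·(-2.8) + (2.2)·(2.2) + (4.2)·(4.2) + (-0.8)·(-0.8)) / 4 = 38.8/4 = 9.7
  S[X,Y] = ((-2.8)·(-3) + (-2.8)·(3) + (2.2)·(-2) + (4.2)·(-2) + (-0.8)·(4)) / 4 = -16/4 = -4
  S[Y,Y] = ((-3)·(-3) + (3)·(3) + (-2)·(-2) + (-2)·(-2) + (4)·(4)) / 4 = 42/4 = 10.5

S is symmetric (S[j,i] = S[i,j]). Assembling:

S = [[9.7, -4],
 [-4, 10.5]]


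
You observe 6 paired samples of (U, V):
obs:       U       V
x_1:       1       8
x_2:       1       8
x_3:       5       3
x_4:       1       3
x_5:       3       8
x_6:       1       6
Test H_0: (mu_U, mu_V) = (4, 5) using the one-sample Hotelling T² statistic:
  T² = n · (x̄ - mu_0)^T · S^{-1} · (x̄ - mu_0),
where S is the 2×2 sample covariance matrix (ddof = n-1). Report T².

Step 1 — sample mean vector:
  mean(U) = (1 + 1 + 5 + 1 + 3 + 1) / 6 = 12/6 = 2
  mean(V) = (8 + 8 + 3 + 3 + 8 + 6) / 6 = 36/6 = 6
  x̄ = (2, 6),  deviation x̄ - mu_0 = (2, 6) - (4, 5) = (-2, 1).

Step 2 — sample covariance matrix, S[i,j] = (1/(n-1)) · Σ_k (x_{k,i} - mean_i) · (x_{k,j} - mean_j), divisor n-1 = 5:
  S[U,U] = ((-1)·(-1) + (-1)·(-1) + (3)·(3) + (-1)·(-1) + (1)·(1) + (-1)·(-1)) / 5 = 14/5 = 2.8
  S[U,V] = ((-1)·(2) + (-1)·(2) + (3)·(-3) + (-1)·(-3) + (1)·(2) + (-1)·(0)) / 5 = -8/5 = -1.6
  S[V,V] = ((2)·(2) + (2)·(2) + (-3)·(-3) + (-3)·(-3) + (2)·(2) + (0)·(0)) / 5 = 30/5 = 6
  S = [[2.8, -1.6],
 [-1.6, 6]].

Step 3 — invert S. det(S) = 2.8·6 - (-1.6)² = 14.24.
  S^{-1} = (1/det) · [[d, -b], [-b, a]] = [[0.4213, 0.1124],
 [0.1124, 0.1966]].

Step 4 — quadratic form (x̄ - mu_0)^T · S^{-1} · (x̄ - mu_0):
  S^{-1} · (x̄ - mu_0) = (-0.7303, -0.0281),
  (x̄ - mu_0)^T · [...] = (-2)·(-0.7303) + (1)·(-0.0281) = 1.4326.

Step 5 — scale by n: T² = 6 · 1.4326 = 8.5955.

T² ≈ 8.5955


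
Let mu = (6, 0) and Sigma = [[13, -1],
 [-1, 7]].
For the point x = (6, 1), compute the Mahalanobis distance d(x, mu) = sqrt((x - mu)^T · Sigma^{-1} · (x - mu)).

Step 1 — centre the observation: (x - mu) = (0, 1).

Step 2 — invert Sigma. det(Sigma) = 13·7 - (-1)² = 90.
  Sigma^{-1} = (1/det) · [[d, -b], [-b, a]] = [[0.0778, 0.0111],
 [0.0111, 0.1444]].

Step 3 — form the quadratic (x - mu)^T · Sigma^{-1} · (x - mu):
  Sigma^{-1} · (x - mu) = (0.0111, 0.1444).
  (x - mu)^T · [Sigma^{-1} · (x - mu)] = (0)·(0.0111) + (1)·(0.1444) = 0.1444.

Step 4 — take square root: d = √(0.1444) ≈ 0.3801.

d(x, mu) = √(0.1444) ≈ 0.3801


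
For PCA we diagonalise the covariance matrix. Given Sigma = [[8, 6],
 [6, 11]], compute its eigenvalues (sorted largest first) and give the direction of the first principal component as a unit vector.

Step 1 — characteristic polynomial of 2×2 Sigma:
  det(Sigma - λI) = λ² - trace · λ + det = 0.
  trace = 8 + 11 = 19, det = 8·11 - (6)² = 52.
Step 2 — discriminant:
  Δ = trace² - 4·det = 361 - 208 = 153.
Step 3 — eigenvalues:
  λ = (trace ± √Δ)/2 = (19 ± 12.3693)/2,
  λ_1 = 15.6847,  λ_2 = 3.3153.

Step 4 — unit eigenvector for λ_1: solve (Sigma - λ_1 I)v = 0. First row:
  (8 - 15.6847)·v_x + (6)·v_y = 0, i.e. (-7.6847)·v_x + (6)·v_y = 0,
  so v ∝ (b, λ_1 - a) = (6, 7.6847) = u.
  ||u|| = √((6)² + (7.6847)²) = √(95.054) ≈ 9.7496,
  v_1 = u/||u|| ≈ (0.6154, 0.7882) (||v_1|| = 1).

λ_1 = 15.6847,  λ_2 = 3.3153;  v_1 ≈ (0.6154, 0.7882)


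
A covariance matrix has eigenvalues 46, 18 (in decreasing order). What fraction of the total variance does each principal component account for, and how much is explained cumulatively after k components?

Step 1 — total variance = trace(Sigma) = Σ λ_i = 46 + 18 = 64.

Step 2 — fraction explained by component i = λ_i / Σ λ:
  PC1: 46/64 = 0.7188
  PC2: 18/64 = 0.2812

Step 3 — cumulative fraction after k components = (λ_1 + ... + λ_k) / Σ λ:
  k = 1: 46/64 = 0.7188
  k = 2: (46 + 18)/64 = 64/64 = 1

Summary (fraction, with percent):

explained: PC1 0.7188 (71.88%), PC2 0.2812 (28.12%);  cumulative: 0.7188, 1


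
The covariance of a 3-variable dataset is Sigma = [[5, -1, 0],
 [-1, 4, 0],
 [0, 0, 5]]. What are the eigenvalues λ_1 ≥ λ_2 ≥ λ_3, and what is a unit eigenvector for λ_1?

Step 1 — characteristic polynomial p(λ) = det(λI - Sigma) = λ³ - tr·λ² + c_1·λ - det, where tr = trace, c_1 = sum of the principal 2×2 minors, det = det(Sigma):
  tr = 5 + 4 + 5 = 14,
  c_1 = (5·4 - (-1)²) + (5·5 - (0)²) + (4·5 - (0)²) = 19 + 25 + 20 = 64,
  det = 5·(4·5 - (0)²) - (-1)·((-1)·5 - (0)·(0)) + (0)·((-1)·(0) - 4·(0)) = 5·(20) - (-1)·(-5) + (0)·(0) = 95.
  So p(λ) = λ³ - 14λ² + 64λ - 95.
Step 2 — look for an integer root (rational root theorem: any rational root is an integer divisor of 95). Testing λ = 5:
  p(5) = 125 - 350 + 320 - 95 = 0  ✓
  Dividing out (λ - 5): p(λ) = (λ - 5)(λ² - 9λ + 19).
Step 3 — remaining eigenvalues from the quadratic λ² - 9λ + 19 = 0:
  Δ = 9² - 4·19 = 81 - 76 = 5,  λ = (9 ± √5)/2 = (9 ± 2.2361)/2 ≈ 5.618 or 3.382.
  Sorted: λ_1 = 5.618,  λ_2 = 5,  λ_3 = 3.382  (check: sum = 14 = tr ✓).

Step 4 — unit eigenvector for λ_1 ≈ 5.618: v spans the null space of (Sigma - λ_1 I), whose rows are
  r_1 = (-0.618, -1, 0),  r_2 = (-1, -1.618, 0),  r_3 = (0, 0, -0.618).
  v is orthogonal to every row, so take v ∝ r_1 × r_3 = ((-1)·(-0.618) - (0)·(0), (0)·(0) - (-0.618)·(-0.618), (-0.618)·(0) - (-1)·(0)) ≈ (0.618, -0.382, 0).
  Let u = (0.618, -0.382, 0).
  ||u|| = √((0.618)² + (-0.382)² + (0)²) = √(0.5279) ≈ 0.7265,  v_1 = u/||u|| ≈ (0.8507, -0.5257, 0) (||v_1|| = 1).

λ_1 = 5.618,  λ_2 = 5,  λ_3 = 3.382;  v_1 ≈ (0.8507, -0.5257, 0)


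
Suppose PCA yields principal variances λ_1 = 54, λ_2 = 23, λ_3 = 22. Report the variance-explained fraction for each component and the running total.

Step 1 — total variance = trace(Sigma) = Σ λ_i = 54 + 23 + 22 = 99.

Step 2 — fraction explained by component i = λ_i / Σ λ:
  PC1: 54/99 = 0.5455
  PC2: 23/99 = 0.2323
  PC3: 22/99 = 0.2222

Step 3 — cumulative fraction after k components = (λ_1 + ... + λ_k) / Σ λ:
  k = 1: 54/99 = 0.5455
  k = 2: (54 + 23)/99 = 77/99 = 0.7778
  k = 3: (54 + 23 + 22)/99 = 99/99 = 1

Summary (fraction, with percent):

explained: PC1 0.5455 (54.55%), PC2 0.2323 (23.23%), PC3 0.2222 (22.22%);  cumulative: 0.5455, 0.7778, 1


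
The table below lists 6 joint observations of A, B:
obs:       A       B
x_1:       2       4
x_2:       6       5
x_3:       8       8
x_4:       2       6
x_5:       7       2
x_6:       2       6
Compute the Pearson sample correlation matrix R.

Step 1 — column means:
  mean(A) = (2 + 6 + 8 + 2 + 7 + 2) / 6 = 27/6 = 4.5
  mean(B) = (4 + 5 + 8 + 6 + 2 + 6) / 6 = 31/6 = 5.1667

Step 2 — sample variances and covariances s[i,j] = (1/(n-1)) · Σ_k (x_{k,i} - mean_i) · (x_{k,j} - mean_j), with n-1 = 5:
  s[A,A] = ((-2.5)·(-2.5) + (1.5)·(1.5) + (3.5)·(3.5) + (-2.5)·(-2.5) + (2.5)·(2.5) + (-2.5)·(-2.5)) / 5 = 39.5/5 = 7.9
  s[A,B] = ((-2.5)·(-1.1667) + (1.5)·(-0.1667) + (3.5)·(2.8333) + (-2.5)·(0.8333) + (2.5)·(-3.1667) + (-2.5)·(0.8333)) / 5 = 0.5/5 = 0.1
  s[B,B] = ((-1.1667)·(-1.1667) + (-0.1667)·(-0.1667) + (2.8333)·(2.8333) + (0.8333)·(0.8333) + (-3.1667)·(-3.1667) + (0.8333)·(0.8333)) / 5 = 20.8333/5 = 4.1667
  Sample standard deviations s_i = √(s[i,i]):
  s(A) = √(7.9) = 2.8107
  s(B) = √(4.1667) = 2.0412

Step 3 — r_{ij} = s_{ij} / (s_i · s_j):
  r[A,A] = 1 (diagonal).
  r[A,B] = 0.1 / (2.8107 · 2.0412) = 0.1 / 5.7373 = 0.0174
  r[B,B] = 1 (diagonal).

R is symmetric with unit diagonal. Assembling:

R = [[1, 0.0174],
 [0.0174, 1]]


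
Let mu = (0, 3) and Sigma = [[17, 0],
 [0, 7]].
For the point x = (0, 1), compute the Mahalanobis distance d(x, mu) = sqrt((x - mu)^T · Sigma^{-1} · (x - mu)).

Step 1 — centre the observation: (x - mu) = (0, -2).

Step 2 — invert Sigma. det(Sigma) = 17·7 - (0)² = 119.
  Sigma^{-1} = (1/det) · [[d, -b], [-b, a]] = [[0.0588, 0],
 [0, 0.1429]].

Step 3 — form the quadratic (x - mu)^T · Sigma^{-1} · (x - mu):
  Sigma^{-1} · (x - mu) = (0, -0.2857).
  (x - mu)^T · [Sigma^{-1} · (x - mu)] = (0)·(0) + (-2)·(-0.2857) = 0.5714.

Step 4 — take square root: d = √(0.5714) ≈ 0.7559.

d(x, mu) = √(0.5714) ≈ 0.7559


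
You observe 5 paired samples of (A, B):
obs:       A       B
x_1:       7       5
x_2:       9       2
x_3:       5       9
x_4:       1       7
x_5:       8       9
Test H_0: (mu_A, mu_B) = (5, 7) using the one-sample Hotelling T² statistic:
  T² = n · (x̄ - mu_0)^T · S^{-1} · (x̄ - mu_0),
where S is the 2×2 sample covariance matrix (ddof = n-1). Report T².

Step 1 — sample mean vector:
  mean(A) = (7 + 9 + 5 + 1 + 8) / 5 = 30/5 = 6
  mean(B) = (5 + 2 + 9 + 7 + 9) / 5 = 32/5 = 6.4
  x̄ = (6, 6.4),  deviation x̄ - mu_0 = (6, 6.4) - (5, 7) = (1, -0.6).

Step 2 — sample covariance matrix, S[i,j] = (1/(n-1)) · Σ_k (x_{k,i} - mean_i) · (x_{k,j} - mean_j), divisor n-1 = 4:
  S[A,A] = ((1)·(1) + (3)·(3) + (-1)·(-1) + (-5)·(-5) + (2)·(2)) / 4 = 40/4 = 10
  S[A,B] = ((1)·(-1.4) + (3)·(-4.4) + (-1)·(2.6) + (-5)·(0.6) + (2)·(2.6)) / 4 = -15/4 = -3.75
  S[B,B] = ((-1.4)·(-1.4) + (-4.4)·(-4.4) + (2.6)·(2.6) + (0.6)·(0.6) + (2.6)·(2.6)) / 4 = 35.2/4 = 8.8
  S = [[10, -3.75],
 [-3.75, 8.8]].

Step 3 — invert S. det(S) = 10·8.8 - (-3.75)² = 73.9375.
  S^{-1} = (1/det) · [[d, -b], [-b, a]] = [[0.119, 0.0507],
 [0.0507, 0.1352]].

Step 4 — quadratic form (x̄ - mu_0)^T · S^{-1} · (x̄ - mu_0):
  S^{-1} · (x̄ - mu_0) = (0.0886, -0.0304),
  (x̄ - mu_0)^T · [...] = (1)·(0.0886) + (-0.6)·(-0.0304) = 0.1068.

Step 5 — scale by n: T² = 5 · 0.1068 = 0.5342.

T² ≈ 0.5342


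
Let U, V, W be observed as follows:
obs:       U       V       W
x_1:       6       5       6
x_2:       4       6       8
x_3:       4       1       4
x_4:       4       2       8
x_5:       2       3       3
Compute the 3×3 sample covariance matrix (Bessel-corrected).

Step 1 — column means:
  mean(U) = (6 + 4 + 4 + 4 + 2) / 5 = 20/5 = 4
  mean(V) = (5 + 6 + 1 + 2 + 3) / 5 = 17/5 = 3.4
  mean(W) = (6 + 8 + 4 + 8 + 3) / 5 = 29/5 = 5.8

Step 2 — sample covariance S[i,j] = (1/(n-1)) · Σ_k (x_{k,i} - mean_i) · (x_{k,j} - mean_j), with n-1 = 4.
  S[U,U] = ((2)·(2) + (0)·(0) + (0)·(0) + (0)·(0) + (-2)·(-2)) / 4 = 8/4 = 2
  S[U,V] = ((2)·(1.6) + (0)·(2.6) + (0)·(-2.4) + (0)·(-1.4) + (-2)·(-0.4)) / 4 = 4/4 = 1
  S[U,W] = ((2)·(0.2) + (0)·(2.2) + (0)·(-1.8) + (0)·(2.2) + (-2)·(-2.8)) / 4 = 6/4 = 1.5
  S[V,V] = ((1.6)·(1.6) + (2.6)·(2.6) + (-2.4)·(-2.4) + (-1.4)·(-1.4) + (-0.4)·(-0.4)) / 4 = 17.2/4 = 4.3
  S[V,W] = ((1.6)·(0.2) + (2.6)·(2.2) + (-2.4)·(-1.8) + (-1.4)·(2.2) + (-0.4)·(-2.8)) / 4 = 8.4/4 = 2.1
  S[W,W] = ((0.2)·(0.2) + (2.2)·(2.2) + (-1.8)·(-1.8) + (2.2)·(2.2) + (-2.8)·(-2.8)) / 4 = 20.8/4 = 5.2

S is symmetric (S[j,i] = S[i,j]). Assembling:

S = [[2, 1, 1.5],
 [1, 4.3, 2.1],
 [1.5, 2.1, 5.2]]


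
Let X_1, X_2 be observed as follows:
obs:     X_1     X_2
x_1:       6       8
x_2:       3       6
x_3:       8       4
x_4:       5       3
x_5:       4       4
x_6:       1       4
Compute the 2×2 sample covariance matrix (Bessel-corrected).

Step 1 — column means:
  mean(X_1) = (6 + 3 + 8 + 5 + 4 + 1) / 6 = 27/6 = 4.5
  mean(X_2) = (8 + 6 + 4 + 3 + 4 + 4) / 6 = 29/6 = 4.8333

Step 2 — sample covariance S[i,j] = (1/(n-1)) · Σ_k (x_{k,i} - mean_i) · (x_{k,j} - mean_j), with n-1 = 5.
  S[X_1,X_1] = ((1.5)·(1.5) + (-1.5)·(-1.5) + (3.5)·(3.5) + (0.5)·(0.5) + (-0.5)·(-0.5) + (-3.5)·(-3.5)) / 5 = 29.5/5 = 5.9
  S[X_1,X_2] = ((1.5)·(3.1667) + (-1.5)·(1.1667) + (3.5)·(-0.8333) + (0.5)·(-1.8333) + (-0.5)·(-0.8333) + (-3.5)·(-0.8333)) / 5 = 2.5/5 = 0.5
  S[X_2,X_2] = ((3.1667)·(3.1667) + (1.1667)·(1.1667) + (-0.8333)·(-0.8333) + (-1.8333)·(-1.8333) + (-0.8333)·(-0.8333) + (-0.8333)·(-0.8333)) / 5 = 16.8333/5 = 3.3667

S is symmetric (S[j,i] = S[i,j]). Assembling:

S = [[5.9, 0.5],
 [0.5, 3.3667]]


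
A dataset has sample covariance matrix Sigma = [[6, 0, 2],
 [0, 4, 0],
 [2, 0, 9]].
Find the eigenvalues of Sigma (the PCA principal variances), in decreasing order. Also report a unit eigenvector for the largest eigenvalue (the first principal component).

Step 1 — characteristic polynomial p(λ) = det(λI - Sigma) = λ³ - tr·λ² + c_1·λ - det, where tr = trace, c_1 = sum of the principal 2×2 minors, det = det(Sigma):
  tr = 6 + 4 + 9 = 19,
  c_1 = (6·4 - (0)²) + (6·9 - (2)²) + (4·9 - (0)²) = 24 + 50 + 36 = 110,
  det = 6·(4·9 - (0)²) - (0)·((0)·9 - (0)·(2)) + (2)·((0)·(0) - 4·(2)) = 6·(36) - (0)·(0) + (2)·(-8) = 200.
  So p(λ) = λ³ - 19λ² + 110λ - 200.
Step 2 — look for an integer root (rational root theorem: any rational root is an integer divisor of 200). Testing λ = 4:
  p(4) = 64 - 304 + 440 - 200 = 0  ✓
  Dividing out (λ - 4): p(λ) = (λ - 4)(λ² - 15λ + 50).
Step 3 — remaining eigenvalues from the quadratic λ² - 15λ + 50 = 0:
  Δ = 15² - 4·50 = 225 - 200 = 25,  λ = (15 ± √25)/2 = (15 ± 5)/2 = 10 or 5.
  Sorted: λ_1 = 10,  λ_2 = 5,  λ_3 = 4  (check: sum = 19 = tr ✓).

Step 4 — unit eigenvector for λ_1 = 10: v spans the null space of (Sigma - λ_1 I), whose rows are
  r_1 = (-4, 0, 2),  r_2 = (0, -6, 0),  r_3 = (2, 0, -1).
  v is orthogonal to every row, so take v ∝ r_1 × r_2 = ((0)·(0) - (2)·(-6), (2)·(0) - (-4)·(0), (-4)·(-6) - (0)·(0)) = (12, 0, 24).
  Rescale (divide by 12): u = (1, 0, 2).
  ||u|| = √((1)² + (0)² + (2)²) = √(5) ≈ 2.2361,  v_1 = u/||u|| ≈ (0.4472, 0, 0.8944) (||v_1|| = 1).

λ_1 = 10,  λ_2 = 5,  λ_3 = 4;  v_1 ≈ (0.4472, 0, 0.8944)


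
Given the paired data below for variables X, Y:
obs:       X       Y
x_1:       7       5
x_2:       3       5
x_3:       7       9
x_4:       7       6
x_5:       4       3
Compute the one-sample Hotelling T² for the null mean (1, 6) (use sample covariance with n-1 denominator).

Step 1 — sample mean vector:
  mean(X) = (7 + 3 + 7 + 7 + 4) / 5 = 28/5 = 5.6
  mean(Y) = (5 + 5 + 9 + 6 + 3) / 5 = 28/5 = 5.6
  x̄ = (5.6, 5.6),  deviation x̄ - mu_0 = (5.6, 5.6) - (1, 6) = (4.6, -0.4).

Step 2 — sample covariance matrix, S[i,j] = (1/(n-1)) · Σ_k (x_{k,i} - mean_i) · (x_{k,j} - mean_j), divisor n-1 = 4:
  S[X,X] = ((1.4)·(1.4) + (-2.6)·(-2.6) + (1.4)·(1.4) + (1.4)·(1.4) + (-1.6)·(-1.6)) / 4 = 15.2/4 = 3.8
  S[X,Y] = ((1.4)·(-0.6) + (-2.6)·(-0.6) + (1.4)·(3.4) + (1.4)·(0.4) + (-1.6)·(-2.6)) / 4 = 10.2/4 = 2.55
  S[Y,Y] = ((-0.6)·(-0.6) + (-0.6)·(-0.6) + (3.4)·(3.4) + (0.4)·(0.4) + (-2.6)·(-2.6)) / 4 = 19.2/4 = 4.8
  S = [[3.8, 2.55],
 [2.55, 4.8]].

Step 3 — invert S. det(S) = 3.8·4.8 - (2.55)² = 11.7375.
  S^{-1} = (1/det) · [[d, -b], [-b, a]] = [[0.4089, -0.2173],
 [-0.2173, 0.3237]].

Step 4 — quadratic form (x̄ - mu_0)^T · S^{-1} · (x̄ - mu_0):
  S^{-1} · (x̄ - mu_0) = (1.9681, -1.1289),
  (x̄ - mu_0)^T · [...] = (4.6)·(1.9681) + (-0.4)·(-1.1289) = 9.5046.

Step 5 — scale by n: T² = 5 · 9.5046 = 47.5229.

T² ≈ 47.5229


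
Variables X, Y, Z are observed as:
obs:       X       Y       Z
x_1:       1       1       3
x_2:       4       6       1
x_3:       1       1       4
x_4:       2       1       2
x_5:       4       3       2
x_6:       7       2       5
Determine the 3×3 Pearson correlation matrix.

Step 1 — column means:
  mean(X) = (1 + 4 + 1 + 2 + 4 + 7) / 6 = 19/6 = 3.1667
  mean(Y) = (1 + 6 + 1 + 1 + 3 + 2) / 6 = 14/6 = 2.3333
  mean(Z) = (3 + 1 + 4 + 2 + 2 + 5) / 6 = 17/6 = 2.8333

Step 2 — sample variances and covariances s[i,j] = (1/(n-1)) · Σ_k (x_{k,i} - mean_i) · (x_{k,j} - mean_j), with n-1 = 5:
  s[X,X] = ((-2.1667)·(-2.1667) + (0.8333)·(0.8333) + (-2.1667)·(-2.1667) + (-1.1667)·(-1.1667) + (0.8333)·(0.8333) + (3.8333)·(3.8333)) / 5 = 26.8333/5 = 5.3667
  s[X,Y] = ((-2.1667)·(-1.3333) + (0.8333)·(3.6667) + (-2.1667)·(-1.3333) + (-1.1667)·(-1.3333) + (0.8333)·(0.6667) + (3.8333)·(-0.3333)) / 5 = 9.6667/5 = 1.9333
  s[X,Z] = ((-2.1667)·(0.1667) + (0.8333)·(-1.8333) + (-2.1667)·(1.1667) + (-1.1667)·(-0.8333) + (0.8333)·(-0.8333) + (3.8333)·(2.1667)) / 5 = 4.1667/5 = 0.8333
  s[Y,Y] = ((-1.3333)·(-1.3333) + (3.6667)·(3.6667) + (-1.3333)·(-1.3333) + (-1.3333)·(-1.3333) + (0.6667)·(0.6667) + (-0.3333)·(-0.3333)) / 5 = 19.3333/5 = 3.8667
  s[Y,Z] = ((-1.3333)·(0.1667) + (3.6667)·(-1.8333) + (-1.3333)·(1.1667) + (-1.3333)·(-0.8333) + (0.6667)·(-0.8333) + (-0.3333)·(2.1667)) / 5 = -8.6667/5 = -1.7333
  s[Z,Z] = ((0.1667)·(0.1667) + (-1.8333)·(-1.8333) + (1.1667)·(1.1667) + (-0.8333)·(-0.8333) + (-0.8333)·(-0.8333) + (2.1667)·(2.1667)) / 5 = 10.8333/5 = 2.1667
  Sample standard deviations s_i = √(s[i,i]):
  s(X) = √(5.3667) = 2.3166
  s(Y) = √(3.8667) = 1.9664
  s(Z) = √(2.1667) = 1.472

Step 3 — r_{ij} = s_{ij} / (s_i · s_j):
  r[X,X] = 1 (diagonal).
  r[X,Y] = 1.9333 / (2.3166 · 1.9664) = 1.9333 / 4.5553 = 0.4244
  r[X,Z] = 0.8333 / (2.3166 · 1.472) = 0.8333 / 3.41 = 0.2444
  r[Y,Y] = 1 (diagonal).
  r[Y,Z] = -1.7333 / (1.9664 · 1.472) = -1.7333 / 2.8944 = -0.5988
  r[Z,Z] = 1 (diagonal).

R is symmetric with unit diagonal. Assembling:

R = [[1, 0.4244, 0.2444],
 [0.4244, 1, -0.5988],
 [0.2444, -0.5988, 1]]


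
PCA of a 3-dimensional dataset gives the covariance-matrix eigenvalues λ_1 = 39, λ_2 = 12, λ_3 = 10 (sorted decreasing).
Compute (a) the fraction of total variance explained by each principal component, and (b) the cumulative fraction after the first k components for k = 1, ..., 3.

Step 1 — total variance = trace(Sigma) = Σ λ_i = 39 + 12 + 10 = 61.

Step 2 — fraction explained by component i = λ_i / Σ λ:
  PC1: 39/61 = 0.6393
  PC2: 12/61 = 0.1967
  PC3: 10/61 = 0.1639

Step 3 — cumulative fraction after k components = (λ_1 + ... + λ_k) / Σ λ:
  k = 1: 39/61 = 0.6393
  k = 2: (39 + 12)/61 = 51/61 = 0.8361
  k = 3: (39 + 12 + 10)/61 = 61/61 = 1

Summary (fraction, with percent):

explained: PC1 0.6393 (63.93%), PC2 0.1967 (19.67%), PC3 0.1639 (16.39%);  cumulative: 0.6393, 0.8361, 1


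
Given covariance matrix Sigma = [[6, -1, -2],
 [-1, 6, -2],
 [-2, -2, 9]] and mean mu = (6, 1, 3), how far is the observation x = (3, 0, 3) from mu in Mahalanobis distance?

Step 1 — centre the observation: (x - mu) = (-3, -1, 0).

Step 2 — invert Sigma (cofactor / det for 3×3, or solve directly):
  Sigma^{-1} = [[0.1931, 0.0502, 0.0541],
 [0.0502, 0.1931, 0.0541],
 [0.0541, 0.0541, 0.1351]].

Step 3 — form the quadratic (x - mu)^T · Sigma^{-1} · (x - mu):
  Sigma^{-1} · (x - mu) = (-0.6293, -0.3436, -0.2162).
  (x - mu)^T · [Sigma^{-1} · (x - mu)] = (-3)·(-0.6293) + (-1)·(-0.3436) + (0)·(-0.2162) = 2.2317.

Step 4 — take square root: d = √(2.2317) ≈ 1.4939.

d(x, mu) = √(2.2317) ≈ 1.4939


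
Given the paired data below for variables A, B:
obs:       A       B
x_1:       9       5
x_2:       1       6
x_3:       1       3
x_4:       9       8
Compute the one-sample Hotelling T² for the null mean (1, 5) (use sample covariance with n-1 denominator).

Step 1 — sample mean vector:
  mean(A) = (9 + 1 + 1 + 9) / 4 = 20/4 = 5
  mean(B) = (5 + 6 + 3 + 8) / 4 = 22/4 = 5.5
  x̄ = (5, 5.5),  deviation x̄ - mu_0 = (5, 5.5) - (1, 5) = (4, 0.5).

Step 2 — sample covariance matrix, S[i,j] = (1/(n-1)) · Σ_k (x_{k,i} - mean_i) · (x_{k,j} - mean_j), divisor n-1 = 3:
  S[A,A] = ((4)·(4) + (-4)·(-4) + (-4)·(-4) + (4)·(4)) / 3 = 64/3 = 21.3333
  S[A,B] = ((4)·(-0.5) + (-4)·(0.5) + (-4)·(-2.5) + (4)·(2.5)) / 3 = 16/3 = 5.3333
  S[B,B] = ((-0.5)·(-0.5) + (0.5)·(0.5) + (-2.5)·(-2.5) + (2.5)·(2.5)) / 3 = 13/3 = 4.3333
  S = [[21.3333, 5.3333],
 [5.3333, 4.3333]].

Step 3 — invert S. det(S) = 21.3333·4.3333 - (5.3333)² = 64.
  S^{-1} = (1/det) · [[d, -b], [-b, a]] = [[0.0677, -0.0833],
 [-0.0833, 0.3333]].

Step 4 — quadratic form (x̄ - mu_0)^T · S^{-1} · (x̄ - mu_0):
  S^{-1} · (x̄ - mu_0) = (0.2292, -0.1667),
  (x̄ - mu_0)^T · [...] = (4)·(0.2292) + (0.5)·(-0.1667) = 0.8333.

Step 5 — scale by n: T² = 4 · 0.8333 = 3.3333.

T² ≈ 3.3333


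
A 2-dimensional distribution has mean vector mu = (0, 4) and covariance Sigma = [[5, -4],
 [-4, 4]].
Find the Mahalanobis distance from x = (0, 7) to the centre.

Step 1 — centre the observation: (x - mu) = (0, 3).

Step 2 — invert Sigma. det(Sigma) = 5·4 - (-4)² = 4.
  Sigma^{-1} = (1/det) · [[d, -b], [-b, a]] = [[1, 1],
 [1, 1.25]].

Step 3 — form the quadratic (x - mu)^T · Sigma^{-1} · (x - mu):
  Sigma^{-1} · (x - mu) = (3, 3.75).
  (x - mu)^T · [Sigma^{-1} · (x - mu)] = (0)·(3) + (3)·(3.75) = 11.25.

Step 4 — take square root: d = √(11.25) ≈ 3.3541.

d(x, mu) = √(11.25) ≈ 3.3541
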